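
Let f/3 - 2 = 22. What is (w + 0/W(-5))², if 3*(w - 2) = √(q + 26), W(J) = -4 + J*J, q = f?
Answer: 134/9 + 28*√2/3 ≈ 28.088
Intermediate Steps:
f = 72 (f = 6 + 3*22 = 6 + 66 = 72)
q = 72
W(J) = -4 + J²
w = 2 + 7*√2/3 (w = 2 + √(72 + 26)/3 = 2 + √98/3 = 2 + (7*√2)/3 = 2 + 7*√2/3 ≈ 5.2998)
(w + 0/W(-5))² = ((2 + 7*√2/3) + 0/(-4 + (-5)²))² = ((2 + 7*√2/3) + 0/(-4 + 25))² = ((2 + 7*√2/3) + 0/21)² = ((2 + 7*√2/3) + 0*(1/21))² = ((2 + 7*√2/3) + 0)² = (2 + 7*√2/3)²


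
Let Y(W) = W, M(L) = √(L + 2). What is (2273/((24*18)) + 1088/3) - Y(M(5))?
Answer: 158945/432 - √7 ≈ 365.28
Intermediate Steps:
M(L) = √(2 + L)
(2273/((24*18)) + 1088/3) - Y(M(5)) = (2273/((24*18)) + 1088/3) - √(2 + 5) = (2273/432 + 1088*(⅓)) - √7 = (2273*(1/432) + 1088/3) - √7 = (2273/432 + 1088/3) - √7 = 158945/432 - √7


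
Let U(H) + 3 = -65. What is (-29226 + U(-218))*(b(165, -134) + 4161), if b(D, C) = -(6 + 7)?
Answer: -121511512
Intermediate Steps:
b(D, C) = -13 (b(D, C) = -1*13 = -13)
U(H) = -68 (U(H) = -3 - 65 = -68)
(-29226 + U(-218))*(b(165, -134) + 4161) = (-29226 - 68)*(-13 + 4161) = -29294*4148 = -121511512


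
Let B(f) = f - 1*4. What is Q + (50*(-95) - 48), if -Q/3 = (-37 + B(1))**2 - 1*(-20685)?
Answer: -71653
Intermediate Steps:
B(f) = -4 + f (B(f) = f - 4 = -4 + f)
Q = -66855 (Q = -3*((-37 + (-4 + 1))**2 - 1*(-20685)) = -3*((-37 - 3)**2 + 20685) = -3*((-40)**2 + 20685) = -3*(1600 + 20685) = -3*22285 = -66855)
Q + (50*(-95) - 48) = -66855 + (50*(-95) - 48) = -66855 + (-4750 - 48) = -66855 - 4798 = -71653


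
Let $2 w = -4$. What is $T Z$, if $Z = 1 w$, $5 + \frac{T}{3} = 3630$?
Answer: $-21750$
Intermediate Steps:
$T = 10875$ ($T = -15 + 3 \cdot 3630 = -15 + 10890 = 10875$)
$w = -2$ ($w = \frac{1}{2} \left(-4\right) = -2$)
$Z = -2$ ($Z = 1 \left(-2\right) = -2$)
$T Z = 10875 \left(-2\right) = -21750$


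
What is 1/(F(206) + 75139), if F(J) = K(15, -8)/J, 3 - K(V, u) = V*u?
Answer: 206/15478757 ≈ 1.3309e-5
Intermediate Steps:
K(V, u) = 3 - V*u
F(J) = 123/J (F(J) = (3 - 1*15*(-8))/J = (3 + 120)/J = 123/J)
1/(F(206) + 75139) = 1/(123/206 + 75139) = 1/(15478757/206) = 206/15478757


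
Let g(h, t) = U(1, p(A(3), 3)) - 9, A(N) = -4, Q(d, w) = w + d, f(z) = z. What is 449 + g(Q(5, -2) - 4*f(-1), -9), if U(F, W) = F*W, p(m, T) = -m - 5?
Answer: 439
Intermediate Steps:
Q(d, w) = d + w
p(m, T) = -5 - m
g(h, t) = -10 (g(h, t) = 1*(-5 - 1*(-4)) - 9 = 1*(-5 + 4) - 9 = 1*(-1) - 9 = -1 - 9 = -10)
449 + g(Q(5, -2) - 4*f(-1), -9) = 449 - 10 = 439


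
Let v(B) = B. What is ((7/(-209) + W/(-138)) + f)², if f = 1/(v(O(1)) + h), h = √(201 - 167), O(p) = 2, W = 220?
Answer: 30244818401/10398262050 - 40724*√34/360525 ≈ 2.2500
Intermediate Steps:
h = √34 ≈ 5.8309
f = 1/(2 + √34) ≈ 0.12770
((7/(-209) + W/(-138)) + f)² = ((7/(-209) + 220/(-138)) + (-1/15 + √34/30))² = ((7*(-1/209) + 220*(-1/138)) + (-1/15 + √34/30))² = ((-7/209 - 110/69) + (-1/15 + √34/30))² = (-23473/14421 + (-1/15 + √34/30))² = (-40724/24035 + √34/30)²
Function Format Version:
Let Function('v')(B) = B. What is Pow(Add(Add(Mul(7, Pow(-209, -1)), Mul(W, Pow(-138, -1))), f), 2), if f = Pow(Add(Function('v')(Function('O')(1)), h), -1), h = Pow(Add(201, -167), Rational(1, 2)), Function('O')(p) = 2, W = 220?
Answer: Add(Rational(30244818401, 10398262050), Mul(Rational(-40724, 360525), Pow(34, Rational(1, 2)))) ≈ 2.2500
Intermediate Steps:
h = Pow(34, Rational(1, 2)) ≈ 5.8309
f = Pow(Add(2, Pow(34, Rational(1, 2))), -1) ≈ 0.12770
Pow(Add(Add(Mul(7, Pow(-209, -1)), Mul(W, Pow(-138, -1))), f), 2) = Pow(Add(Add(Mul(7, Pow(-209, -1)), Mul(220, Pow(-138, -1))), Add(Rational(-1, 15), Mul(Rational(1, 30), Pow(34, Rational(1, 2))))), 2) = Pow(Add(Add(Mul(7, Rational(-1, 209)), Mul(220, Rational(-1, 138))), Add(Rational(-1, 15), Mul(Rational(1, 30), Pow(34, Rational(1, 2))))), 2) = Pow(Add(Add(Rational(-7, 209), Rational(-110, 69)), Add(Rational(-1, 15), Mul(Rational(1, 30), Pow(34, Rational(1, 2))))), 2) = Pow(Add(Rational(-23473, 14421), Add(Rational(-1, 15), Mul(Rational(1, 30), Pow(34, Rational(1, 2))))), 2) = Pow(Add(Rational(-40724, 24035), Mul(Rational(1, 30), Pow(34, Rational(1, 2)))), 2)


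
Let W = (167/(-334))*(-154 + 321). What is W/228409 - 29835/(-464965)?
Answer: 2710303175/42480876274 ≈ 0.063801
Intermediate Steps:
W = -167/2 (W = (167*(-1/334))*167 = -½*167 = -167/2 ≈ -83.500)
W/228409 - 29835/(-464965) = -167/2/228409 - 29835/(-464965) = -167/2*1/228409 - 29835*(-1/464965) = -167/456818 + 5967/92993 = 2710303175/42480876274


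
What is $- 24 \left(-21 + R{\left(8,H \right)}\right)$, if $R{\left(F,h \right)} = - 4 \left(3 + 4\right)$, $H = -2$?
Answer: $1176$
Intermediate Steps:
$R{\left(F,h \right)} = -28$ ($R{\left(F,h \right)} = \left(-4\right) 7 = -28$)
$- 24 \left(-21 + R{\left(8,H \right)}\right) = - 24 \left(-21 - 28\right) = \left(-24\right) \left(-49\right) = 1176$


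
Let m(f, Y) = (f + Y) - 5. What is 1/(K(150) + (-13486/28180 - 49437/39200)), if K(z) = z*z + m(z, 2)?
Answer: 55232800/1250761132307 ≈ 4.4159e-5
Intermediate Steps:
m(f, Y) = -5 + Y + f (m(f, Y) = (Y + f) - 5 = -5 + Y + f)
K(z) = -3 + z + z² (K(z) = z*z + (-5 + 2 + z) = z² + (-3 + z) = -3 + z + z²)
1/(K(150) + (-13486/28180 - 49437/39200)) = 1/((-3 + 150 + 150²) + (-13486/28180 - 49437/39200)) = 1/((-3 + 150 + 22500) + (-13486*1/28180 - 49437*1/39200)) = 1/(22647 + (-6743/14090 - 49437/39200)) = 1/(22647 - 96089293/55232800) = 1/(1250761132307/55232800) = 55232800/1250761132307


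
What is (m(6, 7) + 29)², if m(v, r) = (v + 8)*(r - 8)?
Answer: 225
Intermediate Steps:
m(v, r) = (-8 + r)*(8 + v) (m(v, r) = (8 + v)*(-8 + r) = (-8 + r)*(8 + v))
(m(6, 7) + 29)² = ((-64 - 8*6 + 8*7 + 7*6) + 29)² = ((-64 - 48 + 56 + 42) + 29)² = (-14 + 29)² = 15² = 225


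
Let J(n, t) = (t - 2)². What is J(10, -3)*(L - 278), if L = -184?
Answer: -11550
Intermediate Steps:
J(n, t) = (-2 + t)²
J(10, -3)*(L - 278) = (-2 - 3)²*(-184 - 278) = (-5)²*(-462) = 25*(-462) = -11550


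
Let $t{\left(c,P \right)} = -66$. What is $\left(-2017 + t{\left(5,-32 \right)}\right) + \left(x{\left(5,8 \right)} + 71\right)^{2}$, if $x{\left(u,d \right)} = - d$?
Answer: $1886$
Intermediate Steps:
$\left(-2017 + t{\left(5,-32 \right)}\right) + \left(x{\left(5,8 \right)} + 71\right)^{2} = \left(-2017 - 66\right) + \left(\left(-1\right) 8 + 71\right)^{2} = -2083 + \left(-8 + 71\right)^{2} = -2083 + 63^{2} = -2083 + 3969 = 1886$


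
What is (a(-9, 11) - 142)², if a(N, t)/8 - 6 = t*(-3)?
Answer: 128164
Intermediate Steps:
a(N, t) = 48 - 24*t (a(N, t) = 48 + 8*(t*(-3)) = 48 + 8*(-3*t) = 48 - 24*t)
(a(-9, 11) - 142)² = ((48 - 24*11) - 142)² = ((48 - 264) - 142)² = (-216 - 142)² = (-358)² = 128164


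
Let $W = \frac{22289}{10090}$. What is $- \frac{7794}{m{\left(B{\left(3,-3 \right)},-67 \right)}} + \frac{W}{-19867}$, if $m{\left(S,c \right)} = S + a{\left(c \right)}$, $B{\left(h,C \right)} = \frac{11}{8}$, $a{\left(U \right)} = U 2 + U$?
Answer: $\frac{12498923491027}{320131473910} \approx 39.043$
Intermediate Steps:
$a{\left(U \right)} = 3 U$ ($a{\left(U \right)} = 2 U + U = 3 U$)
$B{\left(h,C \right)} = \frac{11}{8}$ ($B{\left(h,C \right)} = 11 \cdot \frac{1}{8} = \frac{11}{8}$)
$m{\left(S,c \right)} = S + 3 c$
$W = \frac{22289}{10090}$ ($W = 22289 \cdot \frac{1}{10090} = \frac{22289}{10090} \approx 2.209$)
$- \frac{7794}{m{\left(B{\left(3,-3 \right)},-67 \right)}} + \frac{W}{-19867} = - \frac{7794}{\frac{11}{8} + 3 \left(-67\right)} + \frac{22289}{10090 \left(-19867\right)} = - \frac{7794}{\frac{11}{8} - 201} + \frac{22289}{10090} \left(- \frac{1}{19867}\right) = - \frac{7794}{- \frac{1597}{8}} - \frac{22289}{200458030} = \left(-7794\right) \left(- \frac{8}{1597}\right) - \frac{22289}{200458030} = \frac{62352}{1597} - \frac{22289}{200458030} = \frac{12498923491027}{320131473910}$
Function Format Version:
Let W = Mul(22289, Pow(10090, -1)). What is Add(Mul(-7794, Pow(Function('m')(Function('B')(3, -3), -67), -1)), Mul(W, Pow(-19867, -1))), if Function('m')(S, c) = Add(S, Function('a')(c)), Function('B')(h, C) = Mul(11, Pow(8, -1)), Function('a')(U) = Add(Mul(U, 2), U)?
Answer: Rational(12498923491027, 320131473910) ≈ 39.043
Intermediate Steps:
Function('a')(U) = Mul(3, U) (Function('a')(U) = Add(Mul(2, U), U) = Mul(3, U))
Function('B')(h, C) = Rational(11, 8) (Function('B')(h, C) = Mul(11, Rational(1, 8)) = Rational(11, 8))
Function('m')(S, c) = Add(S, Mul(3, c))
W = Rational(22289, 10090) (W = Mul(22289, Rational(1, 10090)) = Rational(22289, 10090) ≈ 2.2090)
Add(Mul(-7794, Pow(Function('m')(Function('B')(3, -3), -67), -1)), Mul(W, Pow(-19867, -1))) = Add(Mul(-7794, Pow(Add(Rational(11, 8), Mul(3, -67)), -1)), Mul(Rational(22289, 10090), Pow(-19867, -1))) = Add(Mul(-7794, Pow(Add(Rational(11, 8), -201), -1)), Mul(Rational(22289, 10090), Rational(-1, 19867))) = Add(Mul(-7794, Pow(Rational(-1597, 8), -1)), Rational(-22289, 200458030)) = Add(Mul(-7794, Rational(-8, 1597)), Rational(-22289, 200458030)) = Add(Rational(62352, 1597), Rational(-22289, 200458030)) = Rational(12498923491027, 320131473910)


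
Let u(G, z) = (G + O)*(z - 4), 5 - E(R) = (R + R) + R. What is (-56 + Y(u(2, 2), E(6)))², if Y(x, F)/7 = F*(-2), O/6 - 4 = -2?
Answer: 15876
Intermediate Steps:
O = 12 (O = 24 + 6*(-2) = 24 - 12 = 12)
E(R) = 5 - 3*R (E(R) = 5 - ((R + R) + R) = 5 - (2*R + R) = 5 - 3*R)
u(G, z) = (-4 + z)*(12 + G) (u(G, z) = (G + 12)*(z - 4) = (12 + G)*(-4 + z) = (-4 + z)*(12 + G))
Y(x, F) = -14*F (Y(x, F) = 7*(F*(-2)) = 7*(-2*F) = -14*F)
(-56 + Y(u(2, 2), E(6)))² = (-56 - 14*(5 - 3*6))² = (-56 - 14*(5 - 18))² = (-56 - 14*(-13))² = (-56 + 182)² = 126² = 15876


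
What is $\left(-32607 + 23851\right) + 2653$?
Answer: $-6103$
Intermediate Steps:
$\left(-32607 + 23851\right) + 2653 = -8756 + 2653 = -6103$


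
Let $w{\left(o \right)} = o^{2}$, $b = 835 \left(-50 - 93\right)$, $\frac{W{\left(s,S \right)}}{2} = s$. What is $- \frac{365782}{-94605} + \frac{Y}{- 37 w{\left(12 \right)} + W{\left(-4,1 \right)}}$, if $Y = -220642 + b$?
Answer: $\frac{34121959187}{504812280} \approx 67.593$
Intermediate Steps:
$W{\left(s,S \right)} = 2 s$
$b = -119405$ ($b = 835 \left(-50 - 93\right) = 835 \left(-143\right) = -119405$)
$Y = -340047$ ($Y = -220642 - 119405 = -340047$)
$- \frac{365782}{-94605} + \frac{Y}{- 37 w{\left(12 \right)} + W{\left(-4,1 \right)}} = - \frac{365782}{-94605} - \frac{340047}{- 37 \cdot 12^{2} + 2 \left(-4\right)} = \left(-365782\right) \left(- \frac{1}{94605}\right) - \frac{340047}{\left(-37\right) 144 - 8} = \frac{365782}{94605} - \frac{340047}{-5328 - 8} = \frac{365782}{94605} - \frac{340047}{-5336} = \frac{365782}{94605} - - \frac{340047}{5336} = \frac{365782}{94605} + \frac{340047}{5336} = \frac{34121959187}{504812280}$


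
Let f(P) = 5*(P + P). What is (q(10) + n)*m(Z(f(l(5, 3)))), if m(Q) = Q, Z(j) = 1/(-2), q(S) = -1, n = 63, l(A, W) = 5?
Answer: -31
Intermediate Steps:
f(P) = 10*P (f(P) = 5*(2*P) = 10*P)
Z(j) = -½
(q(10) + n)*m(Z(f(l(5, 3)))) = (-1 + 63)*(-½) = 62*(-½) = -31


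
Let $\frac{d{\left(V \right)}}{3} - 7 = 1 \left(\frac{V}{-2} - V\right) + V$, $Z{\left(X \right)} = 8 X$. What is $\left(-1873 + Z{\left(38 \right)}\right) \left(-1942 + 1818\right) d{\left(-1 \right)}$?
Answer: $4377510$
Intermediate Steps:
$d{\left(V \right)} = 21 - \frac{3 V}{2}$ ($d{\left(V \right)} = 21 + 3 \left(1 \left(\frac{V}{-2} - V\right) + V\right) = 21 + 3 \left(1 \left(V \left(- \frac{1}{2}\right) - V\right) + V\right) = 21 + 3 \left(1 \left(- \frac{V}{2} - V\right) + V\right) = 21 + 3 \left(1 \left(- \frac{3 V}{2}\right) + V\right) = 21 + 3 \left(- \frac{3 V}{2} + V\right) = 21 + 3 \left(- \frac{V}{2}\right) = 21 - \frac{3 V}{2}$)
$\left(-1873 + Z{\left(38 \right)}\right) \left(-1942 + 1818\right) d{\left(-1 \right)} = \left(-1873 + 8 \cdot 38\right) \left(-1942 + 1818\right) \left(21 - - \frac{3}{2}\right) = \left(-1873 + 304\right) \left(-124\right) \left(21 + \frac{3}{2}\right) = \left(-1569\right) \left(-124\right) \frac{45}{2} = 194556 \cdot \frac{45}{2} = 4377510$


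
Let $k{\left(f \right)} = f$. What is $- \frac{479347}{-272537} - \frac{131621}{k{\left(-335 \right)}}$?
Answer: $\frac{36032173722}{91299895} \approx 394.66$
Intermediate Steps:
$- \frac{479347}{-272537} - \frac{131621}{k{\left(-335 \right)}} = - \frac{479347}{-272537} - \frac{131621}{-335} = \left(-479347\right) \left(- \frac{1}{272537}\right) - - \frac{131621}{335} = \frac{479347}{272537} + \frac{131621}{335} = \frac{36032173722}{91299895}$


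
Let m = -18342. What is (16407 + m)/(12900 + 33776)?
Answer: -1935/46676 ≈ -0.041456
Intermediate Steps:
(16407 + m)/(12900 + 33776) = (16407 - 18342)/(12900 + 33776) = -1935/46676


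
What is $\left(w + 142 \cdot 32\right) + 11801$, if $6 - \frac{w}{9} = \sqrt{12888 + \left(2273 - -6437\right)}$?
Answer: $16399 - 9 \sqrt{21598} \approx 15076.0$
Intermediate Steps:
$w = 54 - 9 \sqrt{21598}$ ($w = 54 - 9 \sqrt{12888 + \left(2273 - -6437\right)} = 54 - 9 \sqrt{12888 + \left(2273 + 6437\right)} = 54 - 9 \sqrt{12888 + 8710} = 54 - 9 \sqrt{21598} \approx -1268.7$)
$\left(w + 142 \cdot 32\right) + 11801 = \left(\left(54 - 9 \sqrt{21598}\right) + 142 \cdot 32\right) + 11801 = \left(\left(54 - 9 \sqrt{21598}\right) + 4544\right) + 11801 = \left(4598 - 9 \sqrt{21598}\right) + 11801 = 16399 - 9 \sqrt{21598}$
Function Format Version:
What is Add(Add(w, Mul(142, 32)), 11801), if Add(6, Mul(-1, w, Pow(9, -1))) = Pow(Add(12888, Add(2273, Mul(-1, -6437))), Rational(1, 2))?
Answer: Add(16399, Mul(-9, Pow(21598, Rational(1, 2)))) ≈ 15076.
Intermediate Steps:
w = Add(54, Mul(-9, Pow(21598, Rational(1, 2)))) (w = Add(54, Mul(-9, Pow(Add(12888, Add(2273, Mul(-1, -6437))), Rational(1, 2)))) = Add(54, Mul(-9, Pow(Add(12888, Add(2273, 6437)), Rational(1, 2)))) = Add(54, Mul(-9, Pow(Add(12888, 8710), Rational(1, 2)))) = Add(54, Mul(-9, Pow(21598, Rational(1, 2)))) ≈ -1268.7)
Add(Add(w, Mul(142, 32)), 11801) = Add(Add(Add(54, Mul(-9, Pow(21598, Rational(1, 2)))), Mul(142, 32)), 11801) = Add(Add(Add(54, Mul(-9, Pow(21598, Rational(1, 2)))), 4544), 11801) = Add(Add(4598, Mul(-9, Pow(21598, Rational(1, 2)))), 11801) = Add(16399, Mul(-9, Pow(21598, Rational(1, 2))))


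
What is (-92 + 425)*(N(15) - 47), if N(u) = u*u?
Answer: 59274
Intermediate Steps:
N(u) = u²
(-92 + 425)*(N(15) - 47) = (-92 + 425)*(15² - 47) = 333*(225 - 47) = 333*178 = 59274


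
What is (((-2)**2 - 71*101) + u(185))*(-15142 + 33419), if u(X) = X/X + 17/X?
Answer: -24229690961/185 ≈ -1.3097e+8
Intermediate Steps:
u(X) = 1 + 17/X
(((-2)**2 - 71*101) + u(185))*(-15142 + 33419) = (((-2)**2 - 71*101) + (17 + 185)/185)*(-15142 + 33419) = ((4 - 7171) + (1/185)*202)*18277 = (-7167 + 202/185)*18277 = -1325693/185*18277 = -24229690961/185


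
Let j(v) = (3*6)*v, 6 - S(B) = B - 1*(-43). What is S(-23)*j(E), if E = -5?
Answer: 1260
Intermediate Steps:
S(B) = -37 - B (S(B) = 6 - (B - 1*(-43)) = 6 - (B + 43) = 6 - (43 + B) = 6 + (-43 - B) = -37 - B)
j(v) = 18*v
S(-23)*j(E) = (-37 - 1*(-23))*(18*(-5)) = (-37 + 23)*(-90) = -14*(-90) = 1260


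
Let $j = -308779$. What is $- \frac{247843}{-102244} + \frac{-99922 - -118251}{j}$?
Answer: $\frac{74654683421}{31570800076} \approx 2.3647$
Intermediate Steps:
$- \frac{247843}{-102244} + \frac{-99922 - -118251}{j} = - \frac{247843}{-102244} + \frac{-99922 - -118251}{-308779} = \left(-247843\right) \left(- \frac{1}{102244}\right) + \left(-99922 + 118251\right) \left(- \frac{1}{308779}\right) = \frac{247843}{102244} + 18329 \left(- \frac{1}{308779}\right) = \frac{247843}{102244} - \frac{18329}{308779} = \frac{74654683421}{31570800076}$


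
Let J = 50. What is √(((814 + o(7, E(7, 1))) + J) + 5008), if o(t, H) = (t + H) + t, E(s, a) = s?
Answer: √5893 ≈ 76.766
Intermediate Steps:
o(t, H) = H + 2*t (o(t, H) = (H + t) + t = H + 2*t)
√(((814 + o(7, E(7, 1))) + J) + 5008) = √(((814 + (7 + 2*7)) + 50) + 5008) = √(((814 + (7 + 14)) + 50) + 5008) = √(((814 + 21) + 50) + 5008) = √((835 + 50) + 5008) = √(885 + 5008) = √5893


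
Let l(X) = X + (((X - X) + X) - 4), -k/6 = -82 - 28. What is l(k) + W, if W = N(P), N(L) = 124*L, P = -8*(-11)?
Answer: 12228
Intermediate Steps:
k = 660 (k = -6*(-82 - 28) = -6*(-110) = 660)
P = 88
l(X) = -4 + 2*X (l(X) = X + ((0 + X) - 4) = X + (X - 4) = X + (-4 + X) = -4 + 2*X)
W = 10912 (W = 124*88 = 10912)
l(k) + W = (-4 + 2*660) + 10912 = (-4 + 1320) + 10912 = 1316 + 10912 = 12228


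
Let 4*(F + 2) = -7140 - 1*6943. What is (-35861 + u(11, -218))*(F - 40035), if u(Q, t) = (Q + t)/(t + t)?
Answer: 2724134614659/1744 ≈ 1.5620e+9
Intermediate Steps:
u(Q, t) = (Q + t)/(2*t) (u(Q, t) = (Q + t)/((2*t)) = (Q + t)*(1/(2*t)) = (Q + t)/(2*t))
F = -14091/4 (F = -2 + (-7140 - 1*6943)/4 = -2 + (-7140 - 6943)/4 = -2 + (¼)*(-14083) = -2 - 14083/4 = -14091/4 ≈ -3522.8)
(-35861 + u(11, -218))*(F - 40035) = (-35861 + (½)*(11 - 218)/(-218))*(-14091/4 - 40035) = (-35861 + (½)*(-1/218)*(-207))*(-174231/4) = (-35861 + 207/436)*(-174231/4) = -15635189/436*(-174231/4) = 2724134614659/1744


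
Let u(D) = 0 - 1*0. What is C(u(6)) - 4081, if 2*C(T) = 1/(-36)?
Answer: -293833/72 ≈ -4081.0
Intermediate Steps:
u(D) = 0 (u(D) = 0 + 0 = 0)
C(T) = -1/72 (C(T) = (½)/(-36) = (½)*(-1/36) = -1/72)
C(u(6)) - 4081 = -1/72 - 4081 = -293833/72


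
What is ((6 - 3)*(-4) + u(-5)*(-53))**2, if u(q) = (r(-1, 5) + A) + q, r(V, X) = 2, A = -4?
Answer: 128881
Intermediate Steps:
u(q) = -2 + q (u(q) = (2 - 4) + q = -2 + q)
((6 - 3)*(-4) + u(-5)*(-53))**2 = ((6 - 3)*(-4) + (-2 - 5)*(-53))**2 = (3*(-4) - 7*(-53))**2 = (-12 + 371)**2 = 359**2 = 128881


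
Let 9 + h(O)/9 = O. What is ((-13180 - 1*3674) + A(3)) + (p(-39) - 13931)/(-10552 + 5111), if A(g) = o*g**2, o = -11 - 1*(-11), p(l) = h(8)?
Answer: -91688674/5441 ≈ -16851.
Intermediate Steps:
h(O) = -81 + 9*O
p(l) = -9 (p(l) = -81 + 9*8 = -81 + 72 = -9)
o = 0 (o = -11 + 11 = 0)
A(g) = 0 (A(g) = 0*g**2 = 0)
((-13180 - 1*3674) + A(3)) + (p(-39) - 13931)/(-10552 + 5111) = ((-13180 - 1*3674) + 0) + (-9 - 13931)/(-10552 + 5111) = ((-13180 - 3674) + 0) - 13940/(-5441) = (-16854 + 0) - 13940*(-1/5441) = -16854 + 13940/5441 = -91688674/5441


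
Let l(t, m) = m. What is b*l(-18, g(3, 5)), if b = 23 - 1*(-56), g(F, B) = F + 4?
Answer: 553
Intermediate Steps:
g(F, B) = 4 + F
b = 79 (b = 23 + 56 = 79)
b*l(-18, g(3, 5)) = 79*(4 + 3) = 79*7 = 553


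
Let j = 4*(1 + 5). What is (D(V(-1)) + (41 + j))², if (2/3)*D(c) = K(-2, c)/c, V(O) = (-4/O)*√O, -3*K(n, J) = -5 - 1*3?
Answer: (65 - I)² ≈ 4224.0 - 130.0*I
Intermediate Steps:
j = 24 (j = 4*6 = 24)
K(n, J) = 8/3 (K(n, J) = -(-5 - 1*3)/3 = -(-5 - 3)/3 = -⅓*(-8) = 8/3)
V(O) = -4/√O
D(c) = 4/c (D(c) = 3*(8/(3*c))/2 = 4/c)
(D(V(-1)) + (41 + j))² = (4/((-(-4)*I)) + (41 + 24))² = (4/((-(-4)*I)) + 65)² = (4/((4*I)) + 65)² = (4*(-I/4) + 65)² = (-I + 65)² = (65 - I)²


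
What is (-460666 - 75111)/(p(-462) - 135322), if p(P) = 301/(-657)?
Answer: 352005489/88906855 ≈ 3.9593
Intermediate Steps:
p(P) = -301/657 (p(P) = 301*(-1/657) = -301/657)
(-460666 - 75111)/(p(-462) - 135322) = (-460666 - 75111)/(-301/657 - 135322) = -535777/(-88906855/657) = -535777*(-657/88906855) = 352005489/88906855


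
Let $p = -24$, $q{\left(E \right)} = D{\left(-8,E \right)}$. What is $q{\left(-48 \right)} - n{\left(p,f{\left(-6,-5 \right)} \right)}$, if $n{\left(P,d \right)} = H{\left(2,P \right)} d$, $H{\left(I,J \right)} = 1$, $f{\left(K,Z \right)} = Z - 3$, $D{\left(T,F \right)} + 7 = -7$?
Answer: $-6$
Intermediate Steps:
$D{\left(T,F \right)} = -14$ ($D{\left(T,F \right)} = -7 - 7 = -14$)
$q{\left(E \right)} = -14$
$f{\left(K,Z \right)} = -3 + Z$ ($f{\left(K,Z \right)} = Z - 3 = -3 + Z$)
$n{\left(P,d \right)} = d$ ($n{\left(P,d \right)} = 1 d = d$)
$q{\left(-48 \right)} - n{\left(p,f{\left(-6,-5 \right)} \right)} = -14 - \left(-3 - 5\right) = -14 - -8 = -14 + 8 = -6$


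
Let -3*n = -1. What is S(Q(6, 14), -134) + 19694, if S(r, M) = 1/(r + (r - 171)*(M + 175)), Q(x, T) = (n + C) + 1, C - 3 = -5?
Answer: 138626065/7039 ≈ 19694.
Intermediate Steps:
n = 1/3 (n = -1/3*(-1) = 1/3 ≈ 0.33333)
C = -2 (C = 3 - 5 = -2)
Q(x, T) = -2/3 (Q(x, T) = (1/3 - 2) + 1 = -5/3 + 1 = -2/3)
S(r, M) = 1/(r + (-171 + r)*(175 + M))
S(Q(6, 14), -134) + 19694 = 1/(-29925 - 171*(-134) + 176*(-2/3) - 134*(-2/3)) + 19694 = 1/(-29925 + 22914 - 352/3 + 268/3) + 19694 = 1/(-7039) + 19694 = -1/7039 + 19694 = 138626065/7039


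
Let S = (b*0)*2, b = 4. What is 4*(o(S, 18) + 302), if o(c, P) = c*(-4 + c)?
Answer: 1208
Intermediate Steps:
S = 0 (S = (4*0)*2 = 0*2 = 0)
4*(o(S, 18) + 302) = 4*(0*(-4 + 0) + 302) = 4*(0*(-4) + 302) = 4*(0 + 302) = 4*302 = 1208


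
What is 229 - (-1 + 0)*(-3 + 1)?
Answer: 227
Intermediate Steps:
229 - (-1 + 0)*(-3 + 1) = 229 - (-1)*(-2) = 229 - 1*2 = 229 - 2 = 227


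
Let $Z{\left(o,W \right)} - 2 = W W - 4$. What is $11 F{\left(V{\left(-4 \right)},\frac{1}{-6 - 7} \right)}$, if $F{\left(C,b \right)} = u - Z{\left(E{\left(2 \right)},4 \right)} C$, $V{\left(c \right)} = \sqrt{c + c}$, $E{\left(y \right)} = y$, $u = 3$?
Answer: $33 - 308 i \sqrt{2} \approx 33.0 - 435.58 i$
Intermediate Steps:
$Z{\left(o,W \right)} = -2 + W^{2}$ ($Z{\left(o,W \right)} = 2 + \left(W W - 4\right) = 2 + \left(W^{2} - 4\right) = 2 + \left(-4 + W^{2}\right) = -2 + W^{2}$)
$V{\left(c \right)} = \sqrt{2} \sqrt{c}$ ($V{\left(c \right)} = \sqrt{2 c} = \sqrt{2} \sqrt{c}$)
$F{\left(C,b \right)} = 3 - 14 C$ ($F{\left(C,b \right)} = 3 - \left(-2 + 4^{2}\right) C = 3 - \left(-2 + 16\right) C = 3 - 14 C$)
$11 F{\left(V{\left(-4 \right)},\frac{1}{-6 - 7} \right)} = 11 \left(3 - 14 \sqrt{2} \sqrt{-4}\right) = 11 \left(3 - 14 \sqrt{2} \cdot 2 i\right) = 11 \left(3 - 14 \cdot 2 i \sqrt{2}\right) = 11 \left(3 - 28 i \sqrt{2}\right) = 33 - 308 i \sqrt{2}$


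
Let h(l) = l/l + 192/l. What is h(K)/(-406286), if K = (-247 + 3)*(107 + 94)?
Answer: -4071/1660490882 ≈ -2.4517e-6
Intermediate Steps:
K = -49044 (K = -244*201 = -49044)
h(l) = 1 + 192/l
h(K)/(-406286) = ((192 - 49044)/(-49044))/(-406286) = -1/49044*(-48852)*(-1/406286) = (4071/4087)*(-1/406286) = -4071/1660490882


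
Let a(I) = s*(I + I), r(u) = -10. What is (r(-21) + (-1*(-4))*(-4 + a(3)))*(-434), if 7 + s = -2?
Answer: 105028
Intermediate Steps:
s = -9 (s = -7 - 2 = -9)
a(I) = -18*I (a(I) = -9*(I + I) = -18*I)
(r(-21) + (-1*(-4))*(-4 + a(3)))*(-434) = (-10 + (-1*(-4))*(-4 - 18*3))*(-434) = (-10 + 4*(-4 - 54))*(-434) = (-10 + 4*(-58))*(-434) = (-10 - 232)*(-434) = -242*(-434) = 105028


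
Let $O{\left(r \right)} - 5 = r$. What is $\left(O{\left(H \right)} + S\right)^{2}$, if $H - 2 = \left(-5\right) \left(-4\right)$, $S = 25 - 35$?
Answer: $289$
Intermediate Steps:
$S = -10$ ($S = 25 - 35 = -10$)
$H = 22$ ($H = 2 - -20 = 2 + 20 = 22$)
$O{\left(r \right)} = 5 + r$
$\left(O{\left(H \right)} + S\right)^{2} = \left(\left(5 + 22\right) - 10\right)^{2} = \left(27 - 10\right)^{2} = 17^{2} = 289$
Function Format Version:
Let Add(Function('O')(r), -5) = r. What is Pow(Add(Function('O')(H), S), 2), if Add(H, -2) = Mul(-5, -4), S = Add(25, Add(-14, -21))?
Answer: 289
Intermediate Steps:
S = -10 (S = Add(25, -35) = -10)
H = 22 (H = Add(2, Mul(-5, -4)) = Add(2, 20) = 22)
Function('O')(r) = Add(5, r)
Pow(Add(Function('O')(H), S), 2) = Pow(Add(Add(5, 22), -10), 2) = Pow(Add(27, -10), 2) = Pow(17, 2) = 289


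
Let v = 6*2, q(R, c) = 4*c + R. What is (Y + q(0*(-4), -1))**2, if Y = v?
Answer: 64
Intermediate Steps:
q(R, c) = R + 4*c
v = 12
Y = 12
(Y + q(0*(-4), -1))**2 = (12 + (0*(-4) + 4*(-1)))**2 = (12 + (0 - 4))**2 = (12 - 4)**2 = 8**2 = 64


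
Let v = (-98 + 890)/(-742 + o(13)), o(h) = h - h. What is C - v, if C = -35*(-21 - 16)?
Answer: 480841/371 ≈ 1296.1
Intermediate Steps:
C = 1295 (C = -35*(-37) = 1295)
o(h) = 0
v = -396/371 (v = (-98 + 890)/(-742 + 0) = 792/(-742) = 792*(-1/742) = -396/371 ≈ -1.0674)
C - v = 1295 - 1*(-396/371) = 1295 + 396/371 = 480841/371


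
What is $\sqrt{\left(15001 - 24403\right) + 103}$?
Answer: $i \sqrt{9299} \approx 96.431 i$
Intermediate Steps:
$\sqrt{\left(15001 - 24403\right) + 103} = \sqrt{-9402 + 103} = \sqrt{-9299} = i \sqrt{9299}$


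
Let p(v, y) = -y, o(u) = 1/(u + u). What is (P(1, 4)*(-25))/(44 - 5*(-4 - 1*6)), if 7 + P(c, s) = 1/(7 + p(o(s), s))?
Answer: 250/141 ≈ 1.7731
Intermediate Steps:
o(u) = 1/(2*u)
P(c, s) = -7 + 1/(7 - s)
(P(1, 4)*(-25))/(44 - 5*(-4 - 1*6)) = (((48 - 7*4)/(-7 + 4))*(-25))/(44 - 5*(-4 - 1*6)) = (((48 - 28)/(-3))*(-25))/(44 - 5*(-4 - 6)) = (-1/3*20*(-25))/(44 - 5*(-10)) = (-20/3*(-25))/(44 + 50) = (500/3)/94 = (500/3)*(1/94) = 250/141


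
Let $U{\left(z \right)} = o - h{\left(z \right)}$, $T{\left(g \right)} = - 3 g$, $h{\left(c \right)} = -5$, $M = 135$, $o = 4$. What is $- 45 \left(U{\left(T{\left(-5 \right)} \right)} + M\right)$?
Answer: $-6480$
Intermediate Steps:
$U{\left(z \right)} = 9$ ($U{\left(z \right)} = 4 - -5 = 4 + 5 = 9$)
$- 45 \left(U{\left(T{\left(-5 \right)} \right)} + M\right) = - 45 \left(9 + 135\right) = \left(-45\right) 144 = -6480$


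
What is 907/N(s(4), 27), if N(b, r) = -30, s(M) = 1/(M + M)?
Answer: -907/30 ≈ -30.233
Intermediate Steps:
s(M) = 1/(2*M)
907/N(s(4), 27) = 907/(-30) = 907*(-1/30) = -907/30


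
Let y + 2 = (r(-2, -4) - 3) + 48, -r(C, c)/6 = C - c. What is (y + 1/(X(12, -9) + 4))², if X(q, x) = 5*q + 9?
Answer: 5125696/5329 ≈ 961.85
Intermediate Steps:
X(q, x) = 9 + 5*q
r(C, c) = -6*C + 6*c (r(C, c) = -6*(C - c) = -6*C + 6*c)
y = 31 (y = -2 + (((-6*(-2) + 6*(-4)) - 3) + 48) = -2 + (((12 - 24) - 3) + 48) = -2 + ((-12 - 3) + 48) = -2 + (-15 + 48) = -2 + 33 = 31)
(y + 1/(X(12, -9) + 4))² = (31 + 1/((9 + 5*12) + 4))² = (31 + 1/((9 + 60) + 4))² = (31 + 1/(69 + 4))² = (31 + 1/73)² = (2264/73)² = 5125696/5329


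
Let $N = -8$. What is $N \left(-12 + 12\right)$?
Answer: $0$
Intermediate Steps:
$N \left(-12 + 12\right) = - 8 \left(-12 + 12\right) = \left(-8\right) 0 = 0$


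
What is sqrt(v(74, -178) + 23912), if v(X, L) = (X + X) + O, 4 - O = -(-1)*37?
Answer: sqrt(24027) ≈ 155.01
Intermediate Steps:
O = -33 (O = 4 - (-1)*(-1*37) = 4 - (-1)*(-37) = 4 - 1*37 = 4 - 37 = -33)
v(X, L) = -33 + 2*X (v(X, L) = (X + X) - 33 = 2*X - 33 = -33 + 2*X)
sqrt(v(74, -178) + 23912) = sqrt((-33 + 2*74) + 23912) = sqrt((-33 + 148) + 23912) = sqrt(115 + 23912) = sqrt(24027)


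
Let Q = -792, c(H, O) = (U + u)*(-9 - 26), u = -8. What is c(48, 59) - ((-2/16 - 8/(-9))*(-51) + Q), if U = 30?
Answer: 1463/24 ≈ 60.958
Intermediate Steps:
c(H, O) = -770 (c(H, O) = (30 - 8)*(-9 - 26) = 22*(-35) = -770)
c(48, 59) - ((-2/16 - 8/(-9))*(-51) + Q) = -770 - ((-2/16 - 8/(-9))*(-51) - 792) = -770 - ((-2*1/16 - 8*(-⅑))*(-51) - 792) = -770 - ((-⅛ + 8/9)*(-51) - 792) = -770 - ((55/72)*(-51) - 792) = -770 - (-935/24 - 792) = -770 - 1*(-19943/24) = -770 + 19943/24 = 1463/24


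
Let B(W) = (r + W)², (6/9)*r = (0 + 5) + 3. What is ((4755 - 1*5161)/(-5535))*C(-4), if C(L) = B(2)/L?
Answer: -19894/5535 ≈ -3.5942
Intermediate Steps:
r = 12 (r = 3*((0 + 5) + 3)/2 = 3*(5 + 3)/2 = (3/2)*8 = 12)
B(W) = (12 + W)²
C(L) = 196/L (C(L) = (12 + 2)²/L = 14²/L = 196/L)
((4755 - 1*5161)/(-5535))*C(-4) = ((4755 - 1*5161)/(-5535))*(196/(-4)) = ((4755 - 5161)*(-1/5535))*(196*(-¼)) = -406*(-1/5535)*(-49) = (406/5535)*(-49) = -19894/5535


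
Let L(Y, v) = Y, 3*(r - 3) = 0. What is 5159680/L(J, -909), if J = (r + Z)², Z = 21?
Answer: 80620/9 ≈ 8957.8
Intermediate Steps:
r = 3 (r = 3 + (⅓)*0 = 3 + 0 = 3)
J = 576 (J = (3 + 21)² = 24² = 576)
5159680/L(J, -909) = 5159680/576 = 5159680*(1/576) = 80620/9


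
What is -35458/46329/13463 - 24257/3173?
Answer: -15129866279273/1979086808571 ≈ -7.6449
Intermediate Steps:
-35458/46329/13463 - 24257/3173 = -35458*1/46329*(1/13463) - 24257*1/3173 = -35458/46329*1/13463 - 24257/3173 = -35458/623727327 - 24257/3173 = -15129866279273/1979086808571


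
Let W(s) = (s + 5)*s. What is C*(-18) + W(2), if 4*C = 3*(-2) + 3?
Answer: 55/2 ≈ 27.500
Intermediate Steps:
W(s) = s*(5 + s) (W(s) = (5 + s)*s = s*(5 + s))
C = -3/4 (C = (3*(-2) + 3)/4 = (-6 + 3)/4 = (1/4)*(-3) = -3/4 ≈ -0.75000)
C*(-18) + W(2) = -3/4*(-18) + 2*(5 + 2) = 27/2 + 2*7 = 27/2 + 14 = 55/2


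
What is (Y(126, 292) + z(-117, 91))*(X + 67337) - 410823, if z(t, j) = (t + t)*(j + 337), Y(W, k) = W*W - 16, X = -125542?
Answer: 4905805037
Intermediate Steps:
Y(W, k) = -16 + W² (Y(W, k) = W² - 16 = -16 + W²)
z(t, j) = 2*t*(337 + j) (z(t, j) = (2*t)*(337 + j) = 2*t*(337 + j))
(Y(126, 292) + z(-117, 91))*(X + 67337) - 410823 = ((-16 + 126²) + 2*(-117)*(337 + 91))*(-125542 + 67337) - 410823 = ((-16 + 15876) + 2*(-117)*428)*(-58205) - 410823 = (15860 - 100152)*(-58205) - 410823 = -84292*(-58205) - 410823 = 4906215860 - 410823 = 4905805037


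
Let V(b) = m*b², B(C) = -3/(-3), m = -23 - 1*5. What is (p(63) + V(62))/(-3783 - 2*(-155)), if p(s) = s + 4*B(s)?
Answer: 107565/3473 ≈ 30.972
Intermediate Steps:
m = -28 (m = -23 - 5 = -28)
B(C) = 1 (B(C) = -3*(-⅓) = 1)
p(s) = 4 + s (p(s) = s + 4*1 = s + 4 = 4 + s)
V(b) = -28*b²
(p(63) + V(62))/(-3783 - 2*(-155)) = ((4 + 63) - 28*62²)/(-3783 - 2*(-155)) = (67 - 28*3844)/(-3783 + 310) = (67 - 107632)/(-3473) = -107565*(-1/3473) = 107565/3473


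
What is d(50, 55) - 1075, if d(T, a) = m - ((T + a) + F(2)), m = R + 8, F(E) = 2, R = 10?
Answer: -1164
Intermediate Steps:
m = 18 (m = 10 + 8 = 18)
d(T, a) = 16 - T - a (d(T, a) = 18 - ((T + a) + 2) = 18 - (2 + T + a) = 18 + (-2 - T - a) = 16 - T - a)
d(50, 55) - 1075 = (16 - 1*50 - 1*55) - 1075 = (16 - 50 - 55) - 1075 = -89 - 1075 = -1164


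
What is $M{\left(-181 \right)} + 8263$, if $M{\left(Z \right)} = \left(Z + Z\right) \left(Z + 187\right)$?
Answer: $6091$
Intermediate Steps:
$M{\left(Z \right)} = 2 Z \left(187 + Z\right)$
$M{\left(-181 \right)} + 8263 = 2 \left(-181\right) \left(187 - 181\right) + 8263 = 2 \left(-181\right) 6 + 8263 = -2172 + 8263 = 6091$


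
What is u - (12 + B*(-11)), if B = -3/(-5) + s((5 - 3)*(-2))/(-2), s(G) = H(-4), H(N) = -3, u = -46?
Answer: -349/10 ≈ -34.900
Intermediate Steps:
s(G) = -3
B = 21/10 (B = -3/(-5) - 3/(-2) = -3*(-⅕) - 3*(-½) = ⅗ + 3/2 = 21/10 ≈ 2.1000)
u - (12 + B*(-11)) = -46 - (12 + (21/10)*(-11)) = -46 - (12 - 231/10) = -46 - 1*(-111/10) = -46 + 111/10 = -349/10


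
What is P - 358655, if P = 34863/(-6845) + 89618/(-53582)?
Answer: -65772970920963/183384395 ≈ -3.5866e+5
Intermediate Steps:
P = -1240732238/183384395 (P = 34863*(-1/6845) + 89618*(-1/53582) = -34863/6845 - 44809/26791 = -1240732238/183384395 ≈ -6.7657)
P - 358655 = -1240732238/183384395 - 358655 = -65772970920963/183384395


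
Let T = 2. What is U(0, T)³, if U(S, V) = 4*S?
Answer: 0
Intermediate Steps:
U(0, T)³ = (4*0)³ = 0³ = 0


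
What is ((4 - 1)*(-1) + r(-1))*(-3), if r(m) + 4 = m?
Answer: 24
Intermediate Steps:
r(m) = -4 + m
((4 - 1)*(-1) + r(-1))*(-3) = ((4 - 1)*(-1) + (-4 - 1))*(-3) = (3*(-1) - 5)*(-3) = (-3 - 5)*(-3) = -8*(-3) = 24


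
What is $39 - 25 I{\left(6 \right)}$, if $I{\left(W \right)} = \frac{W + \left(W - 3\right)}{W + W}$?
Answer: $\frac{81}{4} \approx 20.25$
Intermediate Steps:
$I{\left(W \right)} = \frac{-3 + 2 W}{2 W}$ ($I{\left(W \right)} = \frac{W + \left(W - 3\right)}{2 W} = \left(W + \left(-3 + W\right)\right) \frac{1}{2 W} = \left(-3 + 2 W\right) \frac{1}{2 W} = \frac{-3 + 2 W}{2 W}$)
$39 - 25 I{\left(6 \right)} = 39 - 25 \frac{- \frac{3}{2} + 6}{6} = 39 - 25 \cdot \frac{1}{6} \cdot \frac{9}{2} = 39 - \frac{75}{4} = \frac{81}{4}$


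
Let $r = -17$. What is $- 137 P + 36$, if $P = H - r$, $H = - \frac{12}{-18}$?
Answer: $- \frac{7153}{3} \approx -2384.3$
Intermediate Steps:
$H = \frac{2}{3}$ ($H = \left(-12\right) \left(- \frac{1}{18}\right) = \frac{2}{3} \approx 0.66667$)
$P = \frac{53}{3}$ ($P = \frac{2}{3} - -17 = \frac{2}{3} + 17 = \frac{53}{3} \approx 17.667$)
$- 137 P + 36 = \left(-137\right) \frac{53}{3} + 36 = - \frac{7261}{3} + 36 = - \frac{7153}{3}$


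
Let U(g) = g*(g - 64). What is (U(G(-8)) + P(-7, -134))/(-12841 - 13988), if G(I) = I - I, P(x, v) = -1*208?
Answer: 208/26829 ≈ 0.0077528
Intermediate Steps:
P(x, v) = -208
G(I) = 0
U(g) = g*(-64 + g)
(U(G(-8)) + P(-7, -134))/(-12841 - 13988) = (0*(-64 + 0) - 208)/(-12841 - 13988) = (0*(-64) - 208)/(-26829) = (0 - 208)*(-1/26829) = -208*(-1/26829) = 208/26829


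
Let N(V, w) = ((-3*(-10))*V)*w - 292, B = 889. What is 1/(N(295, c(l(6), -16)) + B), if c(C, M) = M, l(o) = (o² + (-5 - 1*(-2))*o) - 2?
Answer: -1/141003 ≈ -7.0921e-6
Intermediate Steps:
l(o) = -2 + o² - 3*o (l(o) = (o² + (-5 + 2)*o) - 2 = (o² - 3*o) - 2 = -2 + o² - 3*o)
N(V, w) = -292 + 30*V*w (N(V, w) = (30*V)*w - 292 = 30*V*w - 292 = -292 + 30*V*w)
1/(N(295, c(l(6), -16)) + B) = 1/((-292 + 30*295*(-16)) + 889) = 1/((-292 - 141600) + 889) = 1/(-141892 + 889) = 1/(-141003) = -1/141003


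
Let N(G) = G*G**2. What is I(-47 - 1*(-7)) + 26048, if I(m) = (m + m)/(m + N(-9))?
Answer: 20030992/769 ≈ 26048.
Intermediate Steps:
N(G) = G**3
I(m) = 2*m/(-729 + m) (I(m) = (m + m)/(m + (-9)**3) = (2*m)/(m - 729) = (2*m)/(-729 + m) = 2*m/(-729 + m))
I(-47 - 1*(-7)) + 26048 = 2*(-47 - 1*(-7))/(-729 + (-47 - 1*(-7))) + 26048 = 2*(-47 + 7)/(-729 + (-47 + 7)) + 26048 = 2*(-40)/(-729 - 40) + 26048 = 2*(-40)/(-769) + 26048 = 2*(-40)*(-1/769) + 26048 = 80/769 + 26048 = 20030992/769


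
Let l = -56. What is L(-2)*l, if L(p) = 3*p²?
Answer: -672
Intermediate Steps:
L(-2)*l = (3*(-2)²)*(-56) = (3*4)*(-56) = 12*(-56) = -672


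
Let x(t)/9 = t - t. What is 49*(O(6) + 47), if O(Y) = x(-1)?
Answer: 2303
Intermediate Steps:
x(t) = 0 (x(t) = 9*(t - t) = 9*0 = 0)
O(Y) = 0
49*(O(6) + 47) = 49*(0 + 47) = 49*47 = 2303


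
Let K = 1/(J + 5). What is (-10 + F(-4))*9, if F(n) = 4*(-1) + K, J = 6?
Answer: -1377/11 ≈ -125.18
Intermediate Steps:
K = 1/11 (K = 1/(6 + 5) = 1/11 ≈ 0.090909)
F(n) = -43/11 (F(n) = 4*(-1) + 1/11 = -4 + 1/11 = -43/11)
(-10 + F(-4))*9 = (-10 - 43/11)*9 = -153/11*9 = -1377/11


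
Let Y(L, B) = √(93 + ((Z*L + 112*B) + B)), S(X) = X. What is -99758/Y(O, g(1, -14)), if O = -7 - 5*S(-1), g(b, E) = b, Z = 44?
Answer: -49879*√118/59 ≈ -9183.5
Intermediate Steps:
O = -2 (O = -7 - 5*(-1) = -7 + 5 = -2)
Y(L, B) = √(93 + 44*L + 113*B) (Y(L, B) = √(93 + ((44*L + 112*B) + B)) = √(93 + (44*L + 113*B)) = √(93 + 44*L + 113*B))
-99758/Y(O, g(1, -14)) = -99758/√(93 + 44*(-2) + 113*1) = -99758/√(93 - 88 + 113) = -99758*√118/118 = -49879*√118/59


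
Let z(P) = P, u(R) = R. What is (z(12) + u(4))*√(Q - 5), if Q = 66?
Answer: 16*√61 ≈ 124.96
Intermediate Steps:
(z(12) + u(4))*√(Q - 5) = (12 + 4)*√(66 - 5) = 16*√61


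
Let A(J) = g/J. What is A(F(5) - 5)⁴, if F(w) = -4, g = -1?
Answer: 1/6561 ≈ 0.00015242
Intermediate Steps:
A(J) = -1/J
A(F(5) - 5)⁴ = (-1/(-4 - 5))⁴ = (-1/(-9))⁴ = (-1*(-⅑))⁴ = (⅑)⁴ = 1/6561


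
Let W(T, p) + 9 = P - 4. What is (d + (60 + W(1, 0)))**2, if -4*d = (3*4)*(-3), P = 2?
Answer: 3364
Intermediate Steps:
W(T, p) = -11 (W(T, p) = -9 + (2 - 4) = -9 - 2 = -11)
d = 9 (d = -3*4*(-3)/4 = -3*(-3) = -1/4*(-36) = 9)
(d + (60 + W(1, 0)))**2 = (9 + (60 - 11))**2 = (9 + 49)**2 = 58**2 = 3364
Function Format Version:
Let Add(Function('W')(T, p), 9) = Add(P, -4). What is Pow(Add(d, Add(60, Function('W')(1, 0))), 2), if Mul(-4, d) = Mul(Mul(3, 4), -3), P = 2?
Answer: 3364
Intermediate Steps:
Function('W')(T, p) = -11 (Function('W')(T, p) = Add(-9, Add(2, -4)) = Add(-9, -2) = -11)
d = 9 (d = Mul(Rational(-1, 4), Mul(Mul(3, 4), -3)) = Mul(Rational(-1, 4), Mul(12, -3)) = Mul(Rational(-1, 4), -36) = 9)
Pow(Add(d, Add(60, Function('W')(1, 0))), 2) = Pow(Add(9, Add(60, -11)), 2) = Pow(Add(9, 49), 2) = Pow(58, 2) = 3364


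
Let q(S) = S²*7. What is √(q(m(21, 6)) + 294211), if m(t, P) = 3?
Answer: √294274 ≈ 542.47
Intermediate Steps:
q(S) = 7*S²
√(q(m(21, 6)) + 294211) = √(7*3² + 294211) = √(7*9 + 294211) = √(63 + 294211) = √294274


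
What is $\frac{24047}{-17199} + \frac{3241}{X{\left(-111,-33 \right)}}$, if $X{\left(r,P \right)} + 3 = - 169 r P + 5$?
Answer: $- \frac{2134559582}{1520993565} \approx -1.4034$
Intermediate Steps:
$X{\left(r,P \right)} = 2 - 169 P r$ ($X{\left(r,P \right)} = -3 + \left(- 169 r P + 5\right) = -3 - \left(-5 + 169 P r\right) = 2 - 169 P r$)
$\frac{24047}{-17199} + \frac{3241}{X{\left(-111,-33 \right)}} = \frac{24047}{-17199} + \frac{3241}{2 - \left(-5577\right) \left(-111\right)} = 24047 \left(- \frac{1}{17199}\right) + \frac{3241}{2 - 619047} = - \frac{24047}{17199} + \frac{3241}{-619045} = - \frac{24047}{17199} + 3241 \left(- \frac{1}{619045}\right) = - \frac{24047}{17199} - \frac{463}{88435} = - \frac{2134559582}{1520993565}$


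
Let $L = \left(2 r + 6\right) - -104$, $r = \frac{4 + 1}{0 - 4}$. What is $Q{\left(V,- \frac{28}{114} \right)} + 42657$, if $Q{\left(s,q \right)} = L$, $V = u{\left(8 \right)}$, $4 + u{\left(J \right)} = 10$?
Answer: $\frac{85529}{2} \approx 42765.0$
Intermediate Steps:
$u{\left(J \right)} = 6$ ($u{\left(J \right)} = -4 + 10 = 6$)
$r = - \frac{5}{4}$ ($r = \frac{5}{-4} = 5 \left(- \frac{1}{4}\right) = - \frac{5}{4} \approx -1.25$)
$V = 6$
$L = \frac{215}{2}$ ($L = \left(2 \left(- \frac{5}{4}\right) + 6\right) - -104 = \left(- \frac{5}{2} + 6\right) + 104 = \frac{7}{2} + 104 = \frac{215}{2} \approx 107.5$)
$Q{\left(s,q \right)} = \frac{215}{2}$
$Q{\left(V,- \frac{28}{114} \right)} + 42657 = \frac{215}{2} + 42657 = \frac{85529}{2}$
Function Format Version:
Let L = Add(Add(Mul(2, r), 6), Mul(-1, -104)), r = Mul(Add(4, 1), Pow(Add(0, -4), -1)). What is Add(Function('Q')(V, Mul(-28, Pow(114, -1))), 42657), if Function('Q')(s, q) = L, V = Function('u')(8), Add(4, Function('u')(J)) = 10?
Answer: Rational(85529, 2) ≈ 42765.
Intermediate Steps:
Function('u')(J) = 6 (Function('u')(J) = Add(-4, 10) = 6)
r = Rational(-5, 4) (r = Mul(5, Pow(-4, -1)) = Mul(5, Rational(-1, 4)) = Rational(-5, 4) ≈ -1.2500)
V = 6
L = Rational(215, 2) (L = Add(Add(Mul(2, Rational(-5, 4)), 6), Mul(-1, -104)) = Add(Add(Rational(-5, 2), 6), 104) = Add(Rational(7, 2), 104) = Rational(215, 2) ≈ 107.50)
Function('Q')(s, q) = Rational(215, 2)
Add(Function('Q')(V, Mul(-28, Pow(114, -1))), 42657) = Add(Rational(215, 2), 42657) = Rational(85529, 2)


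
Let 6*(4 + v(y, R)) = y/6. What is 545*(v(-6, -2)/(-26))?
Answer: 13625/156 ≈ 87.340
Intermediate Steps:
v(y, R) = -4 + y/36 (v(y, R) = -4 + (y/6)/6 = -4 + y/36)
545*(v(-6, -2)/(-26)) = 545*((-4 + (1/36)*(-6))/(-26)) = 545*((-4 - ⅙)*(-1/26)) = 545*(-25/6*(-1/26)) = 545*(25/156) = 13625/156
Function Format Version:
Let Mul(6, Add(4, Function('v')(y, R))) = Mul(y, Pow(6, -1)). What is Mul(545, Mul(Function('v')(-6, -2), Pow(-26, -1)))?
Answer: Rational(13625, 156) ≈ 87.340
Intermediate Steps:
Function('v')(y, R) = Add(-4, Mul(Rational(1, 36), y)) (Function('v')(y, R) = Add(-4, Mul(Rational(1, 6), Mul(y, Pow(6, -1)))) = Add(-4, Mul(Rational(1, 6), Mul(y, Rational(1, 6)))) = Add(-4, Mul(Rational(1, 6), Mul(Rational(1, 6), y))) = Add(-4, Mul(Rational(1, 36), y)))
Mul(545, Mul(Function('v')(-6, -2), Pow(-26, -1))) = Mul(545, Mul(Add(-4, Mul(Rational(1, 36), -6)), Pow(-26, -1))) = Mul(545, Mul(Add(-4, Rational(-1, 6)), Rational(-1, 26))) = Mul(545, Mul(Rational(-25, 6), Rational(-1, 26))) = Mul(545, Rational(25, 156)) = Rational(13625, 156)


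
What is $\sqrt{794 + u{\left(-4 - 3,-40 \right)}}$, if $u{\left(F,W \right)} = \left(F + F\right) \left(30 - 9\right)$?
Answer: $10 \sqrt{5} \approx 22.361$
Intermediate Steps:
$u{\left(F,W \right)} = 42 F$ ($u{\left(F,W \right)} = 2 F 21 = 42 F$)
$\sqrt{794 + u{\left(-4 - 3,-40 \right)}} = \sqrt{794 + 42 \left(-4 - 3\right)} = \sqrt{794 + 42 \left(-7\right)} = \sqrt{794 - 294} = \sqrt{500} = 10 \sqrt{5}$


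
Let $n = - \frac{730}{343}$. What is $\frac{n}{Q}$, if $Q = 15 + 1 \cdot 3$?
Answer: $- \frac{365}{3087} \approx -0.11824$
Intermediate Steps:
$Q = 18$ ($Q = 15 + 3 = 18$)
$n = - \frac{730}{343}$ ($n = \left(-730\right) \frac{1}{343} = - \frac{730}{343} \approx -2.1283$)
$\frac{n}{Q} = - \frac{730}{343 \cdot 18} = \left(- \frac{730}{343}\right) \frac{1}{18} = - \frac{365}{3087}$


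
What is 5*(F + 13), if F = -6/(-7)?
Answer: 485/7 ≈ 69.286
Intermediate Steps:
F = 6/7 (F = -6*(-1)/7 = -1*(-6/7) = 6/7 ≈ 0.85714)
5*(F + 13) = 5*(6/7 + 13) = 5*(97/7) = 485/7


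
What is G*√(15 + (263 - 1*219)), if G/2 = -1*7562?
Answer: -15124*√59 ≈ -1.1617e+5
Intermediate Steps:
G = -15124 (G = 2*(-1*7562) = 2*(-7562) = -15124)
G*√(15 + (263 - 1*219)) = -15124*√(15 + (263 - 1*219)) = -15124*√(15 + (263 - 219)) = -15124*√(15 + 44) = -15124*√59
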